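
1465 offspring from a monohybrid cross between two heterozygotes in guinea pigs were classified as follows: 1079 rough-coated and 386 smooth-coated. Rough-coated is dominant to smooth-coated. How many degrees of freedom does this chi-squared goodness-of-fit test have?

1

For a monohybrid cross between heterozygotes with complete dominance, the expected phenotypic ratio is 3:1.
A goodness-of-fit test with 2 phenotype classes has df = 2 − 1 = 1.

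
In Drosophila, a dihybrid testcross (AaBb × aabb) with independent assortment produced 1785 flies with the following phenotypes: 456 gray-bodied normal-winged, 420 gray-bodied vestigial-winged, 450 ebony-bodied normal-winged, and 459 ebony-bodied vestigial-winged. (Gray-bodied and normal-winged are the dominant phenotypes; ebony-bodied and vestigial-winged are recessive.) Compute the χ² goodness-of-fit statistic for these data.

2.153

A dihybrid testcross with independent assortment gives a 1:1:1:1 ratio.
Expected counts for N = 1785 under a 1:1:1:1 ratio (total parts = 4):
  gray-bodied normal-winged: 1785 × 1/4 = 446.25
  gray-bodied vestigial-winged: 1785 × 1/4 = 446.25
  ebony-bodied normal-winged: 1785 × 1/4 = 446.25
  ebony-bodied vestigial-winged: 1785 × 1/4 = 446.25
χ² = Σ (O − E)² / E
  gray-bodied normal-winged: (456 − 446.25)² / 446.25 = 0.2130
  gray-bodied vestigial-winged: (420 − 446.25)² / 446.25 = 1.5441
  ebony-bodied normal-winged: (450 − 446.25)² / 446.25 = 0.0315
  ebony-bodied vestigial-winged: (459 − 446.25)² / 446.25 = 0.3643
χ² = 0.2130 + 1.5441 + 0.0315 + 0.3643 = 2.1529 ≈ 2.153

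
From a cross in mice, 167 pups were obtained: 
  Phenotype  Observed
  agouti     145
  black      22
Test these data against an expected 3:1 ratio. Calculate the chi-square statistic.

12.457

Under the 3:1 hypothesis (Σ ratio = 4, N = 167):
  agouti: 167 × 3/4 = 125.25
  black: 167 × 1/4 = 41.75
χ² = Σ (O − E)² / E
  agouti: (145 − 125.25)² / 125.25 = 3.1143
  black: (22 − 41.75)² / 41.75 = 9.3428
χ² = 3.1143 + 9.3428 = 12.4571 ≈ 12.457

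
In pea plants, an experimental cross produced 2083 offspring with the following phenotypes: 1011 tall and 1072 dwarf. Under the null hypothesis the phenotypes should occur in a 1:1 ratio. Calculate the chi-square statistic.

1.786

The 1:1 ratio has 2 parts, so with N = 2083 the expected counts are:
  tall: 2083 × 1/2 = 1041.5
  dwarf: 2083 × 1/2 = 1041.5
χ² = Σ (O − E)² / E
  tall: (1011 − 1041.5)² / 1041.5 = 0.8932
  dwarf: (1072 − 1041.5)² / 1041.5 = 0.8932
χ² = 0.8932 + 0.8932 = 1.7864 ≈ 1.786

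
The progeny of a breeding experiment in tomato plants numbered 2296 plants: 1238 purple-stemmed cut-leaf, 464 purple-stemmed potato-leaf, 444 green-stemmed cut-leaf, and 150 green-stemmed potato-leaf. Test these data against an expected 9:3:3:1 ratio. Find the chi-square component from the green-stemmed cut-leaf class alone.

The 9:3:3:1 ratio has 16 parts, so with N = 2296 the expected counts are:
  purple-stemmed cut-leaf: 2296 × 9/16 = 1291.5
  purple-stemmed potato-leaf: 2296 × 3/16 = 430.5
  green-stemmed cut-leaf: 2296 × 3/16 = 430.5
  green-stemmed potato-leaf: 2296 × 1/16 = 143.5
Contribution of green-stemmed cut-leaf: (444 − 430.5)² / 430.5 = 0.4233

0.423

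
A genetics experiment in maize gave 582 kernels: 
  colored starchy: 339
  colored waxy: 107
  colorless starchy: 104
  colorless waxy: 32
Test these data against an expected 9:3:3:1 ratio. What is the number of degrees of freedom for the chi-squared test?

A goodness-of-fit test with 4 phenotype classes has df = 4 − 1 = 3.

3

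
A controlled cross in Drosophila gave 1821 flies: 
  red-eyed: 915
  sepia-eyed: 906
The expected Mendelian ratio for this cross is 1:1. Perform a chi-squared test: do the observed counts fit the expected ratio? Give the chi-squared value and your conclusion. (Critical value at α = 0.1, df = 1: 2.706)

The 1:1 ratio has 2 parts, so with N = 1821 the expected counts are:
  red-eyed: 1821 × 1/2 = 910.5
  sepia-eyed: 1821 × 1/2 = 910.5
χ² = Σ (O − E)² / E
  red-eyed: (915 − 910.5)² / 910.5 = 0.0222
  sepia-eyed: (906 − 910.5)² / 910.5 = 0.0222
χ² = 0.0222 + 0.0222 = 0.0444 ≈ 0.044
Degrees of freedom = 2 − 1 = 1; critical value at α = 0.1 is 2.706.
Since 0.044 < 2.706, we fail to reject the null hypothesis — the data are consistent with the 1:1 ratio.

0.044; consistent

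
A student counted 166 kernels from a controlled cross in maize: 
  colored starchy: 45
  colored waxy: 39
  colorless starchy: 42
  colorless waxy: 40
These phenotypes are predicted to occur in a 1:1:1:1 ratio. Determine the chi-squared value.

Under the 1:1:1:1 hypothesis (Σ ratio = 4, N = 166):
  colored starchy: 166 × 1/4 = 41.5
  colored waxy: 166 × 1/4 = 41.5
  colorless starchy: 166 × 1/4 = 41.5
  colorless waxy: 166 × 1/4 = 41.5
χ² = Σ (O − E)² / E
  colored starchy: (45 − 41.5)² / 41.5 = 0.2952
  colored waxy: (39 − 41.5)² / 41.5 = 0.1506
  colorless starchy: (42 − 41.5)² / 41.5 = 0.0060
  colorless waxy: (40 − 41.5)² / 41.5 = 0.0542
χ² = 0.2952 + 0.1506 + 0.0060 + 0.0542 = 0.506

0.506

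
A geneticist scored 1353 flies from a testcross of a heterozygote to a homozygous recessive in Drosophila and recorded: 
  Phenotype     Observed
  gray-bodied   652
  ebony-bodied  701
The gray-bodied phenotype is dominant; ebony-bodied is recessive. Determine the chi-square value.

1.775

A testcross of a heterozygote (Aa × aa) gives a 1:1 phenotypic ratio.
Total ratio parts = 2. Expected numbers out of 1353:
  gray-bodied: 1353 × 1/2 = 676.5
  ebony-bodied: 1353 × 1/2 = 676.5
χ² = Σ (O − E)² / E
  gray-bodied: (652 − 676.5)² / 676.5 = 0.8873
  ebony-bodied: (701 − 676.5)² / 676.5 = 0.8873
χ² = 0.8873 + 0.8873 = 1.7746 ≈ 1.775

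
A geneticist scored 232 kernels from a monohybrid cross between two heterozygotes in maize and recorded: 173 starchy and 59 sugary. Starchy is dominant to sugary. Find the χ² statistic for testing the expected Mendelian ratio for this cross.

For a monohybrid cross between heterozygotes with complete dominance, the expected phenotypic ratio is 3:1.
Total ratio parts = 4. Expected numbers out of 232:
  starchy: 232 × 3/4 = 174
  sugary: 232 × 1/4 = 58
χ² = Σ (O − E)² / E
  starchy: (173 − 174)² / 174 = 0.0057
  sugary: (59 − 58)² / 58 = 0.0172
χ² = 0.0057 + 0.0172 = 0.0229 ≈ 0.023

0.023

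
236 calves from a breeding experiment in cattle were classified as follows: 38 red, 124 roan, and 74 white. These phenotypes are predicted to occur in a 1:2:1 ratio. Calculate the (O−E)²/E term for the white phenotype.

3.814

Under the 1:2:1 hypothesis (Σ ratio = 4, N = 236):
  red: 236 × 1/4 = 59
  roan: 236 × 2/4 = 118
  white: 236 × 1/4 = 59
Contribution of white: (74 − 59)² / 59 = 3.8136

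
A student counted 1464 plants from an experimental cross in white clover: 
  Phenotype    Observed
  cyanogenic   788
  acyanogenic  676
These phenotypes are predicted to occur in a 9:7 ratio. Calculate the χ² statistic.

3.498

Total ratio parts = 16. Expected numbers out of 1464:
  cyanogenic: 1464 × 9/16 = 823.5
  acyanogenic: 1464 × 7/16 = 640.5
χ² = Σ (O − E)² / E
  cyanogenic: (788 − 823.5)² / 823.5 = 1.5304
  acyanogenic: (676 − 640.5)² / 640.5 = 1.9676
χ² = 1.5304 + 1.9676 = 3.498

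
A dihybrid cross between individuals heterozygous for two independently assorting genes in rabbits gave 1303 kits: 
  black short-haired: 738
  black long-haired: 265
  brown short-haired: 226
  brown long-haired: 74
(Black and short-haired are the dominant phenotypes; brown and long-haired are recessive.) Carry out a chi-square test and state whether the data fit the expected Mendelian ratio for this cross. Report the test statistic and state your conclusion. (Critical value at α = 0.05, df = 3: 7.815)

3.839; consistent

A dihybrid F₂ with independent assortment and complete dominance at both loci gives a 9:3:3:1 phenotypic ratio.
Total ratio parts = 16. Expected numbers out of 1303:
  black short-haired: 1303 × 9/16 = 732.9375
  black long-haired: 1303 × 3/16 = 244.3125
  brown short-haired: 1303 × 3/16 = 244.3125
  brown long-haired: 1303 × 1/16 = 81.4375
χ² = Σ (O − E)² / E
  black short-haired: (738 − 732.9375)² / 732.9375 = 0.0350
  black long-haired: (265 − 244.3125)² / 244.3125 = 1.7517
  brown short-haired: (226 − 244.3125)² / 244.3125 = 1.3726
  brown long-haired: (74 − 81.4375)² / 81.4375 = 0.6792
χ² = 0.0350 + 1.7517 + 1.3726 + 0.6792 = 3.8385 ≈ 3.839
Degrees of freedom = 4 − 1 = 3; critical value at α = 0.05 is 7.815.
Since 3.839 < 7.815, we fail to reject the null hypothesis — the data are consistent with the 9:3:3:1 ratio.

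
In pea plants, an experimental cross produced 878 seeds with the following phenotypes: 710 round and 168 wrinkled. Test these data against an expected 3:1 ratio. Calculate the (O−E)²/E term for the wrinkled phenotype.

Under the 3:1 hypothesis (Σ ratio = 4, N = 878):
  round: 878 × 3/4 = 658.5
  wrinkled: 878 × 1/4 = 219.5
Contribution of wrinkled: (168 − 219.5)² / 219.5 = 12.0831

12.083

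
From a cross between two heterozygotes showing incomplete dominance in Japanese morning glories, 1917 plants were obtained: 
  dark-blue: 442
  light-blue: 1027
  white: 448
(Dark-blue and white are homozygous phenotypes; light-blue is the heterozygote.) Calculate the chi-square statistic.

With incomplete dominance, a heterozygote × heterozygote cross gives a 1:2:1 phenotypic ratio.
Expected counts for N = 1917 under a 1:2:1 ratio (total parts = 4):
  dark-blue: 1917 × 1/4 = 479.25
  light-blue: 1917 × 2/4 = 958.5
  white: 1917 × 1/4 = 479.25
χ² = Σ (O − E)² / E
  dark-blue: (442 − 479.25)² / 479.25 = 2.8953
  light-blue: (1027 − 958.5)² / 958.5 = 4.8954
  white: (448 − 479.25)² / 479.25 = 2.0377
χ² = 2.8953 + 4.8954 + 2.0377 = 9.8284 ≈ 9.828

9.828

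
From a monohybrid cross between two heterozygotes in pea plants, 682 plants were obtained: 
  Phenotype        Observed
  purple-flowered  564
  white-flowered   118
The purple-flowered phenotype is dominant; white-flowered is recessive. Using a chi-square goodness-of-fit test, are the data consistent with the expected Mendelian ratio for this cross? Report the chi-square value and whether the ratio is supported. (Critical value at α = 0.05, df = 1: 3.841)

21.554; not consistent

For a monohybrid cross between heterozygotes with complete dominance, the expected phenotypic ratio is 3:1.
Total ratio parts = 4. Expected numbers out of 682:
  purple-flowered: 682 × 3/4 = 511.5
  white-flowered: 682 × 1/4 = 170.5
χ² = Σ (O − E)² / E
  purple-flowered: (564 − 511.5)² / 511.5 = 5.3886
  white-flowered: (118 − 170.5)² / 170.5 = 16.1657
χ² = 5.3886 + 16.1657 = 21.5543 ≈ 21.554
Degrees of freedom = 2 − 1 = 1; critical value at α = 0.05 is 3.841.
Since 21.554 > 3.841, we reject the null hypothesis — the data do not fit the 3:1 ratio.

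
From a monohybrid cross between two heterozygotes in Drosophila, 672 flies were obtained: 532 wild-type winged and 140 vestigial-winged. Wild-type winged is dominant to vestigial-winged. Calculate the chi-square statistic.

6.222

For a monohybrid cross between heterozygotes with complete dominance, the expected phenotypic ratio is 3:1.
Expected counts for N = 672 under a 3:1 ratio (total parts = 4):
  wild-type winged: 672 × 3/4 = 504
  vestigial-winged: 672 × 1/4 = 168
χ² = Σ (O − E)² / E
  wild-type winged: (532 − 504)² / 504 = 1.5556
  vestigial-winged: (140 − 168)² / 168 = 4.6667
χ² = 1.5556 + 4.6667 = 6.2223 ≈ 6.222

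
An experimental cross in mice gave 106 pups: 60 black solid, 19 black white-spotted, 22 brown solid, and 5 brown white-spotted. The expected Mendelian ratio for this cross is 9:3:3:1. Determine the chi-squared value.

Expected counts for N = 106 under a 9:3:3:1 ratio (total parts = 16):
  black solid: 106 × 9/16 = 59.625
  black white-spotted: 106 × 3/16 = 19.875
  brown solid: 106 × 3/16 = 19.875
  brown white-spotted: 106 × 1/16 = 6.625
χ² = Σ (O − E)² / E
  black solid: (60 − 59.625)² / 59.625 = 0.0024
  black white-spotted: (19 − 19.875)² / 19.875 = 0.0385
  brown solid: (22 − 19.875)² / 19.875 = 0.2272
  brown white-spotted: (5 − 6.625)² / 6.625 = 0.3986
χ² = 0.0024 + 0.0385 + 0.2272 + 0.3986 = 0.6667 ≈ 0.667

0.667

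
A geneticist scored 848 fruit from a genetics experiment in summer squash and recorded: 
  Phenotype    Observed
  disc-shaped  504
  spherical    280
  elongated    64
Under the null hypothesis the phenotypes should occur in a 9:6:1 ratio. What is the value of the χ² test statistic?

8.352

Expected counts for N = 848 under a 9:6:1 ratio (total parts = 16):
  disc-shaped: 848 × 9/16 = 477
  spherical: 848 × 6/16 = 318
  elongated: 848 × 1/16 = 53
χ² = Σ (O − E)² / E
  disc-shaped: (504 − 477)² / 477 = 1.5283
  spherical: (280 − 318)² / 318 = 4.5409
  elongated: (64 − 53)² / 53 = 2.2830
χ² = 1.5283 + 4.5409 + 2.2830 = 8.3522 ≈ 8.352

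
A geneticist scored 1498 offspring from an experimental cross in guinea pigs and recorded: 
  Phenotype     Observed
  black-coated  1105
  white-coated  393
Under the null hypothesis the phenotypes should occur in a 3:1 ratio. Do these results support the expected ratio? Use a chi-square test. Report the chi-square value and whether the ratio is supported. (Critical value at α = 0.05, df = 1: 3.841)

1.219; consistent

Under the 3:1 hypothesis (Σ ratio = 4, N = 1498):
  black-coated: 1498 × 3/4 = 1123.5
  white-coated: 1498 × 1/4 = 374.5
χ² = Σ (O − E)² / E
  black-coated: (1105 − 1123.5)² / 1123.5 = 0.3046
  white-coated: (393 − 374.5)² / 374.5 = 0.9139
χ² = 0.3046 + 0.9139 = 1.2185 ≈ 1.219
Degrees of freedom = 2 − 1 = 1; critical value at α = 0.05 is 3.841.
Since 1.219 < 3.841, we fail to reject the null hypothesis — the data are consistent with the 3:1 ratio.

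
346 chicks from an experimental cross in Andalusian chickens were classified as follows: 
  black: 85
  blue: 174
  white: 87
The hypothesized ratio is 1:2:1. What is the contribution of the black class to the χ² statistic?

0.026

Expected counts for N = 346 under a 1:2:1 ratio (total parts = 4):
  black: 346 × 1/4 = 86.5
  blue: 346 × 2/4 = 173
  white: 346 × 1/4 = 86.5
Contribution of black: (85 − 86.5)² / 86.5 = 0.0260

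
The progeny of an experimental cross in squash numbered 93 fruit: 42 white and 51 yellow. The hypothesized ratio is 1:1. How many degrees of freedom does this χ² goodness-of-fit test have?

1

A goodness-of-fit test with 2 phenotype classes has df = 2 − 1 = 1.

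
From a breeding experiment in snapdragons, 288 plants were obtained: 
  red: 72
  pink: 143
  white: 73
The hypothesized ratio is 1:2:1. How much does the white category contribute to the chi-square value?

Expected counts for N = 288 under a 1:2:1 ratio (total parts = 4):
  red: 288 × 1/4 = 72
  pink: 288 × 2/4 = 144
  white: 288 × 1/4 = 72
Contribution of white: (73 − 72)² / 72 = 0.0139

0.014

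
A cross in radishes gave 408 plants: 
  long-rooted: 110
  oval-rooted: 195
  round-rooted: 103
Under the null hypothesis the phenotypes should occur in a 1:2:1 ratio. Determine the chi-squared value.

1.034

Under the 1:2:1 hypothesis (Σ ratio = 4, N = 408):
  long-rooted: 408 × 1/4 = 102
  oval-rooted: 408 × 2/4 = 204
  round-rooted: 408 × 1/4 = 102
χ² = Σ (O − E)² / E
  long-rooted: (110 − 102)² / 102 = 0.6275
  oval-rooted: (195 − 204)² / 204 = 0.3971
  round-rooted: (103 − 102)² / 102 = 0.0098
χ² = 0.6275 + 0.3971 + 0.0098 = 1.0344 ≈ 1.034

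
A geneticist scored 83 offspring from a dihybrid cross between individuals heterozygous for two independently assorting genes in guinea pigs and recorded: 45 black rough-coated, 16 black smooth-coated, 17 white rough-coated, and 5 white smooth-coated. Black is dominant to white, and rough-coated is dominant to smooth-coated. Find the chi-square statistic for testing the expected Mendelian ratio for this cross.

A dihybrid F₂ with independent assortment and complete dominance at both loci gives a 9:3:3:1 phenotypic ratio.
Expected counts for N = 83 under a 9:3:3:1 ratio (total parts = 16):
  black rough-coated: 83 × 9/16 = 46.6875
  black smooth-coated: 83 × 3/16 = 15.5625
  white rough-coated: 83 × 3/16 = 15.5625
  white smooth-coated: 83 × 1/16 = 5.1875
χ² = Σ (O − E)² / E
  black rough-coated: (45 − 46.6875)² / 46.6875 = 0.0610
  black smooth-coated: (16 − 15.5625)² / 15.5625 = 0.0123
  white rough-coated: (17 − 15.5625)² / 15.5625 = 0.1328
  white smooth-coated: (5 − 5.1875)² / 5.1875 = 0.0068
χ² = 0.0610 + 0.0123 + 0.1328 + 0.0068 = 0.2129 ≈ 0.213

0.213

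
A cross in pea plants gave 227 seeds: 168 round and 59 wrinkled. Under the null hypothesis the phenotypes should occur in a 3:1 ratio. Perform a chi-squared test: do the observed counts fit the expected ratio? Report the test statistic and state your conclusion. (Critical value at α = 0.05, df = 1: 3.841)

0.119; consistent

Under the 3:1 hypothesis (Σ ratio = 4, N = 227):
  round: 227 × 3/4 = 170.25
  wrinkled: 227 × 1/4 = 56.75
χ² = Σ (O − E)² / E
  round: (168 − 170.25)² / 170.25 = 0.0297
  wrinkled: (59 − 56.75)² / 56.75 = 0.0892
χ² = 0.0297 + 0.0892 = 0.1189 ≈ 0.119
Degrees of freedom = 2 − 1 = 1; critical value at α = 0.05 is 3.841.
Since 0.119 < 3.841, we fail to reject the null hypothesis — the data are consistent with the 3:1 ratio.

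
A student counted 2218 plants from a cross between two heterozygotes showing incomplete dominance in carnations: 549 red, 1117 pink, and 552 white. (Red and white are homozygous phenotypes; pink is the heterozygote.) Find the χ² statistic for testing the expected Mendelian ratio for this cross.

With incomplete dominance, a heterozygote × heterozygote cross gives a 1:2:1 phenotypic ratio.
The 1:2:1 ratio has 4 parts, so with N = 2218 the expected counts are:
  red: 2218 × 1/4 = 554.5
  pink: 2218 × 2/4 = 1109
  white: 2218 × 1/4 = 554.5
χ² = Σ (O − E)² / E
  red: (549 − 554.5)² / 554.5 = 0.0546
  pink: (1117 − 1109)² / 1109 = 0.0577
  white: (552 − 554.5)² / 554.5 = 0.0113
χ² = 0.0546 + 0.0577 + 0.0113 = 0.1236 ≈ 0.124

0.124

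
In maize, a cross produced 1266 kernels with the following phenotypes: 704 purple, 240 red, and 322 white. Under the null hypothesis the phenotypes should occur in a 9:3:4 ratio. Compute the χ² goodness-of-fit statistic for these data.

Expected counts for N = 1266 under a 9:3:4 ratio (total parts = 16):
  purple: 1266 × 9/16 = 712.125
  red: 1266 × 3/16 = 237.375
  white: 1266 × 4/16 = 316.5
χ² = Σ (O − E)² / E
  purple: (704 − 712.125)² / 712.125 = 0.0927
  red: (240 − 237.375)² / 237.375 = 0.0290
  white: (322 − 316.5)² / 316.5 = 0.0956
χ² = 0.0927 + 0.0290 + 0.0956 = 0.2173 ≈ 0.217

0.217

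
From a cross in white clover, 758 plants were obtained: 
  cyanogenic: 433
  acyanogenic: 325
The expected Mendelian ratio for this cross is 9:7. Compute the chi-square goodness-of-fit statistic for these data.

0.235

The 9:7 ratio has 16 parts, so with N = 758 the expected counts are:
  cyanogenic: 758 × 9/16 = 426.375
  acyanogenic: 758 × 7/16 = 331.625
χ² = Σ (O − E)² / E
  cyanogenic: (433 − 426.375)² / 426.375 = 0.1029
  acyanogenic: (325 − 331.625)² / 331.625 = 0.1324
χ² = 0.1029 + 0.1324 = 0.2353 ≈ 0.235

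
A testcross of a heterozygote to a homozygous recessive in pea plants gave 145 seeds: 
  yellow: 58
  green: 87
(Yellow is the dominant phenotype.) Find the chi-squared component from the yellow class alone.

2.900

A testcross of a heterozygote (Aa × aa) gives a 1:1 phenotypic ratio.
Expected counts for N = 145 under a 1:1 ratio (total parts = 2):
  yellow: 145 × 1/2 = 72.5
  green: 145 × 1/2 = 72.5
Contribution of yellow: (58 − 72.5)² / 72.5 = 2.9000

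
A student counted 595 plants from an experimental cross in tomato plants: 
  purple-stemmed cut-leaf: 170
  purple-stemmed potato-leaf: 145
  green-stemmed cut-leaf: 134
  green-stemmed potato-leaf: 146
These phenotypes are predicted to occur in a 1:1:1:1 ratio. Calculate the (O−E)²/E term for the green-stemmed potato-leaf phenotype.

Under the 1:1:1:1 hypothesis (Σ ratio = 4, N = 595):
  purple-stemmed cut-leaf: 595 × 1/4 = 148.75
  purple-stemmed potato-leaf: 595 × 1/4 = 148.75
  green-stemmed cut-leaf: 595 × 1/4 = 148.75
  green-stemmed potato-leaf: 595 × 1/4 = 148.75
Contribution of green-stemmed potato-leaf: (146 − 148.75)² / 148.75 = 0.0508

0.051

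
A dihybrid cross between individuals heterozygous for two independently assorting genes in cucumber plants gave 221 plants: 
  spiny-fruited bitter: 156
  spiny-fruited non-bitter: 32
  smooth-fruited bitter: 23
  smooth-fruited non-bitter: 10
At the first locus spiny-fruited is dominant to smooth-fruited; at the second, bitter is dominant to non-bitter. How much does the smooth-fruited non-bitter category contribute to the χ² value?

A dihybrid F₂ with independent assortment and complete dominance at both loci gives a 9:3:3:1 phenotypic ratio.
Expected counts for N = 221 under a 9:3:3:1 ratio (total parts = 16):
  spiny-fruited bitter: 221 × 9/16 = 124.3125
  spiny-fruited non-bitter: 221 × 3/16 = 41.4375
  smooth-fruited bitter: 221 × 3/16 = 41.4375
  smooth-fruited non-bitter: 221 × 1/16 = 13.8125
Contribution of smooth-fruited non-bitter: (10 − 13.8125)² / 13.8125 = 1.0523

1.052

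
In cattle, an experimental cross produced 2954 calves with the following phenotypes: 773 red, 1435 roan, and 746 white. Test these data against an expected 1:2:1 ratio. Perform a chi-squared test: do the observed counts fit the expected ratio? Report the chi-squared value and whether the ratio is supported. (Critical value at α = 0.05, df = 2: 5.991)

The 1:2:1 ratio has 4 parts, so with N = 2954 the expected counts are:
  red: 2954 × 1/4 = 738.5
  roan: 2954 × 2/4 = 1477
  white: 2954 × 1/4 = 738.5
χ² = Σ (O − E)² / E
  red: (773 − 738.5)² / 738.5 = 1.6117
  roan: (1435 − 1477)² / 1477 = 1.1943
  white: (746 − 738.5)² / 738.5 = 0.0762
χ² = 1.6117 + 1.1943 + 0.0762 = 2.8822 ≈ 2.882
Degrees of freedom = 3 − 1 = 2; critical value at α = 0.05 is 5.991.
Since 2.882 < 5.991, we fail to reject the null hypothesis — the data are consistent with the 1:2:1 ratio.

2.882; consistent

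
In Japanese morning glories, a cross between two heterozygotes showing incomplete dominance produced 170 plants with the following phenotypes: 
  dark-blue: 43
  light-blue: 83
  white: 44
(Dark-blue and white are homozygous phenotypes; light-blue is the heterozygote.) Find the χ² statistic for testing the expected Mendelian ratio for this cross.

With incomplete dominance, a heterozygote × heterozygote cross gives a 1:2:1 phenotypic ratio.
Expected counts for N = 170 under a 1:2:1 ratio (total parts = 4):
  dark-blue: 170 × 1/4 = 42.5
  light-blue: 170 × 2/4 = 85
  white: 170 × 1/4 = 42.5
χ² = Σ (O − E)² / E
  dark-blue: (43 − 42.5)² / 42.5 = 0.0059
  light-blue: (83 − 85)² / 85 = 0.0471
  white: (44 − 42.5)² / 42.5 = 0.0529
χ² = 0.0059 + 0.0471 + 0.0529 = 0.1059 ≈ 0.106

0.106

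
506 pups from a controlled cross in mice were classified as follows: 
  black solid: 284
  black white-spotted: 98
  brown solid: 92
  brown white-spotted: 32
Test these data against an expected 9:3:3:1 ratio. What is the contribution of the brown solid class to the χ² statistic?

0.087

Under the 9:3:3:1 hypothesis (Σ ratio = 16, N = 506):
  black solid: 506 × 9/16 = 284.625
  black white-spotted: 506 × 3/16 = 94.875
  brown solid: 506 × 3/16 = 94.875
  brown white-spotted: 506 × 1/16 = 31.625
Contribution of brown solid: (92 − 94.875)² / 94.875 = 0.0871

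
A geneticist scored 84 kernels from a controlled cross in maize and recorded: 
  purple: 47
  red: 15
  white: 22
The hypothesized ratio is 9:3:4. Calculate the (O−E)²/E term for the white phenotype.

Total ratio parts = 16. Expected numbers out of 84:
  purple: 84 × 9/16 = 47.25
  red: 84 × 3/16 = 15.75
  white: 84 × 4/16 = 21
Contribution of white: (22 − 21)² / 21 = 0.0476

0.048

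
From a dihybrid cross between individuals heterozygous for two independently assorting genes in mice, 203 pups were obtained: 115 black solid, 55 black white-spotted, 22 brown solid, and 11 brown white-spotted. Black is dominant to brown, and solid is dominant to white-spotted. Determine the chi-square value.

A dihybrid F₂ with independent assortment and complete dominance at both loci gives a 9:3:3:1 phenotypic ratio.
Expected counts for N = 203 under a 9:3:3:1 ratio (total parts = 16):
  black solid: 203 × 9/16 = 114.1875
  black white-spotted: 203 × 3/16 = 38.0625
  brown solid: 203 × 3/16 = 38.0625
  brown white-spotted: 203 × 1/16 = 12.6875
χ² = Σ (O − E)² / E
  black solid: (115 − 114.1875)² / 114.1875 = 0.0058
  black white-spotted: (55 − 38.0625)² / 38.0625 = 7.5370
  brown solid: (22 − 38.0625)² / 38.0625 = 6.7784
  brown white-spotted: (11 − 12.6875)² / 12.6875 = 0.2244
χ² = 0.0058 + 7.5370 + 6.7784 + 0.2244 = 14.5456 ≈ 14.546

14.546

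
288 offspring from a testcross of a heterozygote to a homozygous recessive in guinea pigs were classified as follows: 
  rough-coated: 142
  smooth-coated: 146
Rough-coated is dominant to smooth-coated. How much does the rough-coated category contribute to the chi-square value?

A testcross of a heterozygote (Aa × aa) gives a 1:1 phenotypic ratio.
The 1:1 ratio has 2 parts, so with N = 288 the expected counts are:
  rough-coated: 288 × 1/2 = 144
  smooth-coated: 288 × 1/2 = 144
Contribution of rough-coated: (142 − 144)² / 144 = 0.0278

0.028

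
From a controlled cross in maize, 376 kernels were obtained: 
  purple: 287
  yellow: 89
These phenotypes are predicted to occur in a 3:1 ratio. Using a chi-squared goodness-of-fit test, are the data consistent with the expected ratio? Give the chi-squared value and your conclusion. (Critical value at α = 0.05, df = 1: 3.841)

0.355; consistent

Expected counts for N = 376 under a 3:1 ratio (total parts = 4):
  purple: 376 × 3/4 = 282
  yellow: 376 × 1/4 = 94
χ² = Σ (O − E)² / E
  purple: (287 − 282)² / 282 = 0.0887
  yellow: (89 − 94)² / 94 = 0.2660
χ² = 0.0887 + 0.2660 = 0.3547 ≈ 0.355
Degrees of freedom = 2 − 1 = 1; critical value at α = 0.05 is 3.841.
Since 0.355 < 3.841, we fail to reject the null hypothesis — the data are consistent with the 3:1 ratio.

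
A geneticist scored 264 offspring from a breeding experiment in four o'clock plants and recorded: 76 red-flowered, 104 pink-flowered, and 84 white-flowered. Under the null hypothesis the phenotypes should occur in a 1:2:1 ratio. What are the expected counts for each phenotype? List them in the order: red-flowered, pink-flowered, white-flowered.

66, 132, 66

Expected counts for N = 264 under a 1:2:1 ratio (total parts = 4):
  red-flowered: 264 × 1/4 = 66
  pink-flowered: 264 × 2/4 = 132
  white-flowered: 264 × 1/4 = 66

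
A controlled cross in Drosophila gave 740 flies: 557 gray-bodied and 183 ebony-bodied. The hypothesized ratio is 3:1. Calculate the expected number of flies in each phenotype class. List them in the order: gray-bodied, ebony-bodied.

The 3:1 ratio has 4 parts, so with N = 740 the expected counts are:
  gray-bodied: 740 × 3/4 = 555
  ebony-bodied: 740 × 1/4 = 185

555, 185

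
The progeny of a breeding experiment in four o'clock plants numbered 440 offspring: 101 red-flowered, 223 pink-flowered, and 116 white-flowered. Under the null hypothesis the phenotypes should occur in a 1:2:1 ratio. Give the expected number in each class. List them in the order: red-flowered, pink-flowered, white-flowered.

110, 220, 110

Under the 1:2:1 hypothesis (Σ ratio = 4, N = 440):
  red-flowered: 440 × 1/4 = 110
  pink-flowered: 440 × 2/4 = 220
  white-flowered: 440 × 1/4 = 110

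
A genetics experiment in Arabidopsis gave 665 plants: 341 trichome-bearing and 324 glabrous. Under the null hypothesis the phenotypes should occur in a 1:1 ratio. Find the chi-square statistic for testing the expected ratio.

0.435

The 1:1 ratio has 2 parts, so with N = 665 the expected counts are:
  trichome-bearing: 665 × 1/2 = 332.5
  glabrous: 665 × 1/2 = 332.5
χ² = Σ (O − E)² / E
  trichome-bearing: (341 − 332.5)² / 332.5 = 0.2173
  glabrous: (324 − 332.5)² / 332.5 = 0.2173
χ² = 0.2173 + 0.2173 = 0.4346 ≈ 0.435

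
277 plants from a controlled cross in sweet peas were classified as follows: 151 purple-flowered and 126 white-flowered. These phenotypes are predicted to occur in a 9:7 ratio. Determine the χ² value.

Under the 9:7 hypothesis (Σ ratio = 16, N = 277):
  purple-flowered: 277 × 9/16 = 155.8125
  white-flowered: 277 × 7/16 = 121.1875
χ² = Σ (O − E)² / E
  purple-flowered: (151 − 155.8125)² / 155.8125 = 0.1486
  white-flowered: (126 − 121.1875)² / 121.1875 = 0.1911
χ² = 0.1486 + 0.1911 = 0.3397 ≈ 0.340

0.340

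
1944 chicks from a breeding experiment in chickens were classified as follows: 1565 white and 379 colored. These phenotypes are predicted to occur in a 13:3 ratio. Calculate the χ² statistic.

Under the 13:3 hypothesis (Σ ratio = 16, N = 1944):
  white: 1944 × 13/16 = 1579.5
  colored: 1944 × 3/16 = 364.5
χ² = Σ (O − E)² / E
  white: (1565 − 1579.5)² / 1579.5 = 0.1331
  colored: (379 − 364.5)² / 364.5 = 0.5768
χ² = 0.1331 + 0.5768 = 0.7099 ≈ 0.710

0.710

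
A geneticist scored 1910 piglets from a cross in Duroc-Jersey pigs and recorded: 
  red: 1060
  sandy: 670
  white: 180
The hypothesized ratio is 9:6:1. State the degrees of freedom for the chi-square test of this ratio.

2

A goodness-of-fit test with 3 phenotype classes has df = 3 − 1 = 2.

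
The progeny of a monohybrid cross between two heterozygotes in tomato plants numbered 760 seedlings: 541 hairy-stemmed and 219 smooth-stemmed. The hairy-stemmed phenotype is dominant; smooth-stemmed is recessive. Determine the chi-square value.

5.902

For a monohybrid cross between heterozygotes with complete dominance, the expected phenotypic ratio is 3:1.
Under the 3:1 hypothesis (Σ ratio = 4, N = 760):
  hairy-stemmed: 760 × 3/4 = 570
  smooth-stemmed: 760 × 1/4 = 190
χ² = Σ (O − E)² / E
  hairy-stemmed: (541 − 570)² / 570 = 1.4754
  smooth-stemmed: (219 − 190)² / 190 = 4.4263
χ² = 1.4754 + 4.4263 = 5.9017 ≈ 5.902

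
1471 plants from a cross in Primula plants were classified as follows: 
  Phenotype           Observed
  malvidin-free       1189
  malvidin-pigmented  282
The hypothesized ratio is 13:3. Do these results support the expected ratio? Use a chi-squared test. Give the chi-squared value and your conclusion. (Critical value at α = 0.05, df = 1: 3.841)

Expected counts for N = 1471 under a 13:3 ratio (total parts = 16):
  malvidin-free: 1471 × 13/16 = 1195.1875
  malvidin-pigmented: 1471 × 3/16 = 275.8125
χ² = Σ (O − E)² / E
  malvidin-free: (1189 − 1195.1875)² / 1195.1875 = 0.0320
  malvidin-pigmented: (282 − 275.8125)² / 275.8125 = 0.1388
χ² = 0.0320 + 0.1388 = 0.1708 ≈ 0.171
Degrees of freedom = 2 − 1 = 1; critical value at α = 0.05 is 3.841.
Since 0.171 < 3.841, we fail to reject the null hypothesis — the data are consistent with the 13:3 ratio.

0.171; consistent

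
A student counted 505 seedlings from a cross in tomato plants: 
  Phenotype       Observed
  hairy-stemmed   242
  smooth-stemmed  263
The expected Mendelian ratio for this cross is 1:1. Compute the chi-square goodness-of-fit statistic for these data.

The 1:1 ratio has 2 parts, so with N = 505 the expected counts are:
  hairy-stemmed: 505 × 1/2 = 252.5
  smooth-stemmed: 505 × 1/2 = 252.5
χ² = Σ (O − E)² / E
  hairy-stemmed: (242 − 252.5)² / 252.5 = 0.4366
  smooth-stemmed: (263 − 252.5)² / 252.5 = 0.4366
χ² = 0.4366 + 0.4366 = 0.8732 ≈ 0.873

0.873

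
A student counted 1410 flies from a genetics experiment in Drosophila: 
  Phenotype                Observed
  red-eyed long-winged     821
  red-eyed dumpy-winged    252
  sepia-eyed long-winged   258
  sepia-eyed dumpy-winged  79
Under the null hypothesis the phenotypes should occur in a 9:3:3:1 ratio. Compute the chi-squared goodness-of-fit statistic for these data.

2.658

The 9:3:3:1 ratio has 16 parts, so with N = 1410 the expected counts are:
  red-eyed long-winged: 1410 × 9/16 = 793.125
  red-eyed dumpy-winged: 1410 × 3/16 = 264.375
  sepia-eyed long-winged: 1410 × 3/16 = 264.375
  sepia-eyed dumpy-winged: 1410 × 1/16 = 88.125
χ² = Σ (O − E)² / E
  red-eyed long-winged: (821 − 793.125)² / 793.125 = 0.9797
  red-eyed dumpy-winged: (252 − 264.375)² / 264.375 = 0.5793
  sepia-eyed long-winged: (258 − 264.375)² / 264.375 = 0.1537
  sepia-eyed dumpy-winged: (79 − 88.125)² / 88.125 = 0.9449
χ² = 0.9797 + 0.5793 + 0.1537 + 0.9449 = 2.6576 ≈ 2.658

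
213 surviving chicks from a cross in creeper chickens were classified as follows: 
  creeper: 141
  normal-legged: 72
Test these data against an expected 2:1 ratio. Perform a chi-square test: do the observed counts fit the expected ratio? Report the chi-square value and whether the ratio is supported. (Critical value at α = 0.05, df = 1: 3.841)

0.021; consistent

Total ratio parts = 3. Expected numbers out of 213:
  creeper: 213 × 2/3 = 142
  normal-legged: 213 × 1/3 = 71
χ² = Σ (O − E)² / E
  creeper: (141 − 142)² / 142 = 0.0070
  normal-legged: (72 − 71)² / 71 = 0.0141
χ² = 0.0070 + 0.0141 = 0.0211 ≈ 0.021
Degrees of freedom = 2 − 1 = 1; critical value at α = 0.05 is 3.841.
Since 0.021 < 3.841, we fail to reject the null hypothesis — the data are consistent with the 2:1 ratio.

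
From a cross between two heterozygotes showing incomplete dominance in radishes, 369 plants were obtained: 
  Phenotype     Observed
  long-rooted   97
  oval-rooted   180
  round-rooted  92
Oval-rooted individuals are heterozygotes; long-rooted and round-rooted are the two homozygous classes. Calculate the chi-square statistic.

With incomplete dominance, a heterozygote × heterozygote cross gives a 1:2:1 phenotypic ratio.
Under the 1:2:1 hypothesis (Σ ratio = 4, N = 369):
  long-rooted: 369 × 1/4 = 92.25
  oval-rooted: 369 × 2/4 = 184.5
  round-rooted: 369 × 1/4 = 92.25
χ² = Σ (O − E)² / E
  long-rooted: (97 − 92.25)² / 92.25 = 0.2446
  oval-rooted: (180 − 184.5)² / 184.5 = 0.1098
  round-rooted: (92 − 92.25)² / 92.25 = 0.0007
χ² = 0.2446 + 0.1098 + 0.0007 = 0.3551 ≈ 0.355

0.355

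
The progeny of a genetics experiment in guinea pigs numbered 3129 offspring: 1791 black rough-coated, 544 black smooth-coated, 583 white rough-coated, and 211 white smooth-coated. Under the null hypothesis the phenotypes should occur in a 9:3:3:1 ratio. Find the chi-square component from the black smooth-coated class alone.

3.106

Expected counts for N = 3129 under a 9:3:3:1 ratio (total parts = 16):
  black rough-coated: 3129 × 9/16 = 1760.0625
  black smooth-coated: 3129 × 3/16 = 586.6875
  white rough-coated: 3129 × 3/16 = 586.6875
  white smooth-coated: 3129 × 1/16 = 195.5625
Contribution of black smooth-coated: (544 − 586.6875)² / 586.6875 = 3.1060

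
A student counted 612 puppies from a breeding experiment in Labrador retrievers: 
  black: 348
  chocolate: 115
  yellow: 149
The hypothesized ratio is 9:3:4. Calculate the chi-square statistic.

0.146

Expected counts for N = 612 under a 9:3:4 ratio (total parts = 16):
  black: 612 × 9/16 = 344.25
  chocolate: 612 × 3/16 = 114.75
  yellow: 612 × 4/16 = 153
χ² = Σ (O − E)² / E
  black: (348 − 344.25)² / 344.25 = 0.0408
  chocolate: (115 − 114.75)² / 114.75 = 0.0005
  yellow: (149 − 153)² / 153 = 0.1046
χ² = 0.0408 + 0.0005 + 0.1046 = 0.1459 ≈ 0.146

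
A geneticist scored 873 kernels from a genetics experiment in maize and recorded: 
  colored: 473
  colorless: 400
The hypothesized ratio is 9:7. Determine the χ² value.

1.519

Expected counts for N = 873 under a 9:7 ratio (total parts = 16):
  colored: 873 × 9/16 = 491.0625
  colorless: 873 × 7/16 = 381.9375
χ² = Σ (O − E)² / E
  colored: (473 − 491.0625)² / 491.0625 = 0.6644
  colorless: (400 − 381.9375)² / 381.9375 = 0.8542
χ² = 0.6644 + 0.8542 = 1.5186 ≈ 1.519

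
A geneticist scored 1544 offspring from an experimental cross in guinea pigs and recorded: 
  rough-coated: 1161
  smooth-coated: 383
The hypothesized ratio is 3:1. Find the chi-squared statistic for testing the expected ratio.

Expected counts for N = 1544 under a 3:1 ratio (total parts = 4):
  rough-coated: 1544 × 3/4 = 1158
  smooth-coated: 1544 × 1/4 = 386
χ² = Σ (O − E)² / E
  rough-coated: (1161 − 1158)² / 1158 = 0.0078
  smooth-coated: (383 − 386)² / 386 = 0.0233
χ² = 0.0078 + 0.0233 = 0.0311 ≈ 0.031

0.031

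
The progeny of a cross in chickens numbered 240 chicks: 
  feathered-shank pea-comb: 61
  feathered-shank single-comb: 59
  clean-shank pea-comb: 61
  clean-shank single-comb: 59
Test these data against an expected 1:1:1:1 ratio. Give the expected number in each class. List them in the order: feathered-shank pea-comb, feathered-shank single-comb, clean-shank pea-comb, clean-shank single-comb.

The 1:1:1:1 ratio has 4 parts, so with N = 240 the expected counts are:
  feathered-shank pea-comb: 240 × 1/4 = 60
  feathered-shank single-comb: 240 × 1/4 = 60
  clean-shank pea-comb: 240 × 1/4 = 60
  clean-shank single-comb: 240 × 1/4 = 60

60, 60, 60, 60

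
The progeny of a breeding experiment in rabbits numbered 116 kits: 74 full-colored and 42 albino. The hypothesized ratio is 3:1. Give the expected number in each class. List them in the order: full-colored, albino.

87, 29

Under the 3:1 hypothesis (Σ ratio = 4, N = 116):
  full-colored: 116 × 3/4 = 87
  albino: 116 × 1/4 = 29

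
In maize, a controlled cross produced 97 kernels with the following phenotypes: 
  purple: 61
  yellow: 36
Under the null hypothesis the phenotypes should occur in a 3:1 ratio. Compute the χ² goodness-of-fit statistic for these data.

7.591

Expected counts for N = 97 under a 3:1 ratio (total parts = 4):
  purple: 97 × 3/4 = 72.75
  yellow: 97 × 1/4 = 24.25
χ² = Σ (O − E)² / E
  purple: (61 − 72.75)² / 72.75 = 1.8978
  yellow: (36 − 24.25)² / 24.25 = 5.6933
χ² = 1.8978 + 5.6933 = 7.5911 ≈ 7.591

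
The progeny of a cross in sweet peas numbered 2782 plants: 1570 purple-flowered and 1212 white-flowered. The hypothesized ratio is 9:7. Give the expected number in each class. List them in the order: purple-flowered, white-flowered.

1564.875, 1217.125

Expected counts for N = 2782 under a 9:7 ratio (total parts = 16):
  purple-flowered: 2782 × 9/16 = 1564.875
  white-flowered: 2782 × 7/16 = 1217.125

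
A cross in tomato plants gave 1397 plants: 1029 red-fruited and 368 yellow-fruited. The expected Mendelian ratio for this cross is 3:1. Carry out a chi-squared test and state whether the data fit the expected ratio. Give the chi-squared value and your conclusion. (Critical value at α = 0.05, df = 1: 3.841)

1.342; consistent

The 3:1 ratio has 4 parts, so with N = 1397 the expected counts are:
  red-fruited: 1397 × 3/4 = 1047.75
  yellow-fruited: 1397 × 1/4 = 349.25
χ² = Σ (O − E)² / E
  red-fruited: (1029 − 1047.75)² / 1047.75 = 0.3355
  yellow-fruited: (368 − 349.25)² / 349.25 = 1.0066
χ² = 0.3355 + 1.0066 = 1.3421 ≈ 1.342
Degrees of freedom = 2 − 1 = 1; critical value at α = 0.05 is 3.841.
Since 1.342 < 3.841, we fail to reject the null hypothesis — the data are consistent with the 3:1 ratio.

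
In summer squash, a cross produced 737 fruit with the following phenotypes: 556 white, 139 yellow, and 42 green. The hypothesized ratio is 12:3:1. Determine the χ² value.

Expected counts for N = 737 under a 12:3:1 ratio (total parts = 16):
  white: 737 × 12/16 = 552.75
  yellow: 737 × 3/16 = 138.1875
  green: 737 × 1/16 = 46.0625
χ² = Σ (O − E)² / E
  white: (556 − 552.75)² / 552.75 = 0.0191
  yellow: (139 − 138.1875)² / 138.1875 = 0.0048
  green: (42 − 46.0625)² / 46.0625 = 0.3583
χ² = 0.0191 + 0.0048 + 0.3583 = 0.3822 ≈ 0.382

0.382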